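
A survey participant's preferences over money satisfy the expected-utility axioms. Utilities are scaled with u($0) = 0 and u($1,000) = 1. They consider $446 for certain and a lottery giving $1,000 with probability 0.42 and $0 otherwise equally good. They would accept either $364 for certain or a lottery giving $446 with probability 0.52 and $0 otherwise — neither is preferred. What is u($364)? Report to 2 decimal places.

The first gamble pins u($446): it must equal 0.42·1 + 0.58·0 = 0.42.
The second indifference gives u($364) = 0.52·u($446) + 0.48·u($0) = 0.52·0.42 + 0.48·0.00 = 0.2184.

0.22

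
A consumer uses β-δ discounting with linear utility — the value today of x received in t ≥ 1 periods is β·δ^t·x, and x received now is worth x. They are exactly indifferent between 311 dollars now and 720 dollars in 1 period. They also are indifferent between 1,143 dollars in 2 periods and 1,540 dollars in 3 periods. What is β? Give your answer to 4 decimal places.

β ≈ 0.5820

From the later pair, β·δ^2·1143 = β·δ^3·1540; dividing through, δ = 1143/1540 = 0.74221.
The first indifference: 311 = β·δ·720, so β = 311/(δ·720) = 311/(0.74221·720) ≈ 0.5820.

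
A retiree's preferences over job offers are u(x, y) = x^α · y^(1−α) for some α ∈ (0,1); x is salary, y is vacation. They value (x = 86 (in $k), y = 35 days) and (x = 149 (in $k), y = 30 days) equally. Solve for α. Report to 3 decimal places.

Set the two utilities equal: 86^α·35^(1−α) = 149^α·30^(1−α).
Rearrange to (86/149)^α = (30/35)^(1−α) and take logs: α·-0.549599 = (1−α)·-0.154151.
Thus α·(-0.703750) = -0.154151, so α = -0.154151/-0.703750 ≈ 0.219.

α ≈ 0.219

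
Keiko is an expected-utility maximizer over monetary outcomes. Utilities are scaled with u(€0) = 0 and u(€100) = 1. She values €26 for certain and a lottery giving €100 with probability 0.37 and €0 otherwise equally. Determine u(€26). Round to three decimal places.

0.370

The indifference gives u(€26) = 0.37·u(€100) + 0.63·u(€0) = 0.37·1 + 0.63·0 = 0.37.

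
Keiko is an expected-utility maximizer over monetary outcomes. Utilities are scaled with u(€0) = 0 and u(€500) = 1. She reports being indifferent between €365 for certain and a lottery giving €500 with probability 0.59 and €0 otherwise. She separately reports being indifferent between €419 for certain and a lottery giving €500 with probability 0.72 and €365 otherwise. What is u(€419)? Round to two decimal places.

0.89

First, u(€365) = 0.59·u(€500) + 0.41·u(€0) = 0.59.
Chaining: u(€419) = 0.72·1.00 + 0.28·0.59 = 0.8852.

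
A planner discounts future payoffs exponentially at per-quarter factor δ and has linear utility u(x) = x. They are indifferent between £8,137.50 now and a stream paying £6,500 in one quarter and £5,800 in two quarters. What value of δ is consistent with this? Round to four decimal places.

The stream is worth 6500δ + 5800δ² today, so 6500δ + 5800δ² = 8137.50.
That is, 5800δ² + 6500δ − 8137.50 = 0, a quadratic in δ.
By the quadratic formula (taking the positive root), δ = (−6500 + √231040000.00) / 11600 ≈ 0.7500.

δ ≈ 0.7500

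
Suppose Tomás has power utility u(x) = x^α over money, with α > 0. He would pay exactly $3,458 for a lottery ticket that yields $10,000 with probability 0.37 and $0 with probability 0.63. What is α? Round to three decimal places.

Since u(0) = 0, the lottery's EU is 0.37·10000^α.
Equating: 3458^α = 0.37·10000^α, i.e. 0.3458^α = 0.37.
α = ln(0.37) / ln(3458/10000) = -0.994252/-1.061895 ≈ 0.936.

α ≈ 0.936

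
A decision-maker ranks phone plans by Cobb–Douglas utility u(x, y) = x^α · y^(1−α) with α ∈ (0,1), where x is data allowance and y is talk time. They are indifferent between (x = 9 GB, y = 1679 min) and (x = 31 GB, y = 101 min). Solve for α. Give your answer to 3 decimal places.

Set the two utilities equal: 9^α·1679^(1−α) = 31^α·101^(1−α).
Rearrange to (9/31)^α = (101/1679)^(1−α) and take logs: α·-1.236763 = (1−α)·-2.810833.
With A = -1.236763 and B = -2.810833: α·A = (1−α)·B, so α = B/(A+B) = -2.810833/-4.047596 ≈ 0.694.

α ≈ 0.694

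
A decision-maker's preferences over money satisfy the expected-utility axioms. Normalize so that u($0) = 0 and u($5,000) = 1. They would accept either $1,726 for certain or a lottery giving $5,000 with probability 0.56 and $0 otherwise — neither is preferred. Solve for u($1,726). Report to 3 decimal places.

By the standard-gamble method, u($1,726) is just the indifference probability on the best outcome: 0.56.

0.560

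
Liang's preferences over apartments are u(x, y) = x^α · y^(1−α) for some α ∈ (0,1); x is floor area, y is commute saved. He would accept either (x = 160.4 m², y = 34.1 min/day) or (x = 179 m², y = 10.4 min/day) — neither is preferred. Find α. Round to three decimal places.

α ≈ 0.915

Set the two utilities equal: 160.4^α·34.1^(1−α) = 179^α·10.4^(1−α).
Taking logs: α·ln 160.4 + (1−α)·ln 34.1 = α·ln 179 + (1−α)·ln 10.4, i.e. α·-0.109715 = (1−α)·-1.187492.
With A = -0.109715 and B = -1.187492: α·A = (1−α)·B, so α = B/(A+B) = -1.187492/-1.297207 ≈ 0.915.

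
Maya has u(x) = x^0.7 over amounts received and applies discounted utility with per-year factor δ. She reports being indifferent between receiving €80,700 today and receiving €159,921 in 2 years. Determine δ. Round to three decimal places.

δ ≈ 0.787

Equating discounted utilities: u(80700) = δ^2·u(159921) ⇒ δ^2 = u(80700)/u(159921).
Since u(x) = x^0.7, δ^2 = (80700/159921)^0.7 = 0.50462^0.7 = 0.61955.
Taking the square root: δ = 0.61955^(1/2) ≈ 0.787.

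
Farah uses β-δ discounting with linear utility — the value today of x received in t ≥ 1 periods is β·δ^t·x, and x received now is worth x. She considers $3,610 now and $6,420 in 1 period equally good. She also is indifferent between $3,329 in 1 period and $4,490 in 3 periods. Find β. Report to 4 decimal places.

The second indifference involves only future payoffs, so β cancels: β·δ^1·3329 = β·δ^3·4490, giving δ^2 = 3329/4490 = 0.74143, so δ = 0.86106.
Now use the now-vs-future pair: 3610 = β·δ·6420 gives β = 3610/(0.86106·6420) ≈ 0.6530.

β ≈ 0.6530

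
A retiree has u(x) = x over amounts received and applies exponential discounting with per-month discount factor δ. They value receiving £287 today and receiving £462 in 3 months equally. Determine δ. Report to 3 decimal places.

Equating discounted utilities: u(287) = δ^3·u(462) ⇒ δ^3 = u(287)/u(462).
With u(x) = x: δ^3 = 287/462 = 0.62121.
Hence δ = (0.62121)^(1/3) = 0.85326.

δ ≈ 0.853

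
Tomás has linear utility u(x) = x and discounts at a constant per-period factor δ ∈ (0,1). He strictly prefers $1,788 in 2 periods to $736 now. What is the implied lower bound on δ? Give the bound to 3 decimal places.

δ > 0.642

Comparing present values: 736 < δ^2·1788.
Dividing by 1788: δ^2 > 0.41163. Both sides are positive, so the square root keeps the direction.
δ > 0.41163^(1/2) = 0.642.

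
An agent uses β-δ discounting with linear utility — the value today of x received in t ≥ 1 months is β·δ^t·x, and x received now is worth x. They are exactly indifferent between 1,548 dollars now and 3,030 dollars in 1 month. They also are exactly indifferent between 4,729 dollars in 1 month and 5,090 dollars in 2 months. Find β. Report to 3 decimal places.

The second indifference involves only future payoffs, so β cancels: β·δ^1·4729 = β·δ^2·5090, giving δ = 4729/5090 = 0.92908.
Now use the now-vs-future pair: 1548 = β·δ·3030 gives β = 1548/(0.92908·3030) ≈ 0.550.

β ≈ 0.550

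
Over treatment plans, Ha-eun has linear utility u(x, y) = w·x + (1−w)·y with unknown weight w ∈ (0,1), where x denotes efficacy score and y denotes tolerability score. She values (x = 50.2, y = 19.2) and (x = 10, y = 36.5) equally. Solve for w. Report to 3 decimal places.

w = 0.301

Equating utilities: w·50.2 + (1−w)·19.2 = w·10 + (1−w)·36.5.
w·(50.2−10) = (1−w)·(36.5−19.2), i.e. w·40.2 = (1−w)·17.3.
The marginal rate of substitution is 17.3/40.2, so w = 17.3/(40.2+17.3) = 0.301.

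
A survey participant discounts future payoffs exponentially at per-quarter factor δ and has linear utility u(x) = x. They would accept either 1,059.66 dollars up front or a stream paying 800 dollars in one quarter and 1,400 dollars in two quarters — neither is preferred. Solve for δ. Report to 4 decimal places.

Present value of the stream is 800·δ + 1400·δ². Indifference gives 800δ + 1400δ² = 1059.66.
That is, 1400δ² + 800δ − 1059.66 = 0, a quadratic in δ.
By the quadratic formula (taking the positive root), δ = (−800 + √6574096.00) / 2800 ≈ 0.6300.

δ ≈ 0.6300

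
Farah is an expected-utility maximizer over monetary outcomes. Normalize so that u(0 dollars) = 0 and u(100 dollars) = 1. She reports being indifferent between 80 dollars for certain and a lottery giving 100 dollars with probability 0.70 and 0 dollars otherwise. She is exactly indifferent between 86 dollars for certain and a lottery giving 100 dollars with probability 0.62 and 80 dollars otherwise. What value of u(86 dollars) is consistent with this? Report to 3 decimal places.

First, u(80 dollars) = 0.70·u(100 dollars) + 0.30·u(0 dollars) = 0.70.
Chaining: u(86 dollars) = 0.62·1.00 + 0.38·0.70 = 0.8860.

0.886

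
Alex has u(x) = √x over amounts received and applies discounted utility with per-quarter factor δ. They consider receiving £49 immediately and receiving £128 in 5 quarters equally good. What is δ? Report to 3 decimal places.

The payoff in 5 quarters is discounted by δ^5, so u(49) = δ^5·u(128) and δ^5 = u(49)/u(128).
Since u(x) = √x, δ^5 = √(49/128) = 0.61872.
So δ = 0.61872^(1/5) ≈ 0.908.

δ ≈ 0.908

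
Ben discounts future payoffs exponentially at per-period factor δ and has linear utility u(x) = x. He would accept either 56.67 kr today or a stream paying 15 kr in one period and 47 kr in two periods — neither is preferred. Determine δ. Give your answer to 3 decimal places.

Equating present values: 56.67 = 15δ + 47δ².
Rearranged: 47δ² + 15δ − 56.67 = 0.
By the quadratic formula (taking the positive root), δ = (−15 + √10878.96) / 94 ≈ 0.950.

δ ≈ 0.950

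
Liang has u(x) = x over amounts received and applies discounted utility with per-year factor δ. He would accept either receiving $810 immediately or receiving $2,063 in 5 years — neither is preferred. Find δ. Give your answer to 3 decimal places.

δ ≈ 0.829

Equating discounted utilities: u(810) = δ^5·u(2063) ⇒ δ^5 = u(810)/u(2063).
With u(x) = x: δ^5 = 810/2063 = 0.39263.
So δ = 0.39263^(1/5) ≈ 0.829.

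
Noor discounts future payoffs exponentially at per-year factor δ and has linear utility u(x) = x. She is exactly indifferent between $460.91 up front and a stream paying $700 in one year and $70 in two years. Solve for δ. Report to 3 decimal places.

Equating present values: 460.91 = 700δ + 70δ².
So 70δ² + 700δ − 460.91 = 0.
The positive root is δ = [−700 + √(700² + 4·70·460.91)] / (2·70) = (−700 + 786.800)/140 ≈ 0.620.

δ ≈ 0.620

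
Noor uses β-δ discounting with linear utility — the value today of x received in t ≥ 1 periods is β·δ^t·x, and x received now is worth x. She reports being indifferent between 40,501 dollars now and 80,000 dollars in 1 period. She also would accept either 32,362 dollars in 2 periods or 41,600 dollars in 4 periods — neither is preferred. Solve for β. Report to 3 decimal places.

β ≈ 0.574

From the later pair, β·δ^2·32362 = β·δ^4·41600; dividing through, δ^2 = 32362/41600 = 0.77793, so δ = 0.88200.
Substituting δ into 40501 = β·δ·80000: β = 40501/(70560.394) ≈ 0.574.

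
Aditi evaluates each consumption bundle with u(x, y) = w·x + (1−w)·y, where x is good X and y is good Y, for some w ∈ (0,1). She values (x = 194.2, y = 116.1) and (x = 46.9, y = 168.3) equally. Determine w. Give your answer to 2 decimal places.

w = 0.26

Indifference: w·194.2 + (1−w)·116.1 = w·46.9 + (1−w)·168.3.
w·(194.2−46.9) = (1−w)·(168.3−116.1), i.e. w·147.3 = (1−w)·52.2.
The marginal rate of substitution is 52.2/147.3, so w = 52.2/(147.3+52.2) = 0.26.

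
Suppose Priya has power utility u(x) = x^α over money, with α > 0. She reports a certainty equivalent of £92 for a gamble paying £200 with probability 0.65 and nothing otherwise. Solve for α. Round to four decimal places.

α ≈ 0.5548

Since u(0) = 0, the lottery's EU is 0.65·200^α.
Equating: 92^α = 0.65·200^α, i.e. 0.4600^α = 0.65.
Taking logs: α·ln(92/200) = ln(0.65), so α = -0.4307829 / -0.7765288 ≈ 0.5548.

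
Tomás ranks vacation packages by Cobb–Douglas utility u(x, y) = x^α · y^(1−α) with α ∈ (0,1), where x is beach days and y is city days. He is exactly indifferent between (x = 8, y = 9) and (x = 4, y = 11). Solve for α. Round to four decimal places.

α ≈ 0.2245

Set the two utilities equal: 8^α·9^(1−α) = 4^α·11^(1−α).
Taking logs: α·ln 8 + (1−α)·ln 9 = α·ln 4 + (1−α)·ln 11, i.e. α·0.6931472 = (1−α)·0.2006707.
With A = 0.6931472 and B = 0.2006707: α·A = (1−α)·B, so α = B/(A+B) = 0.2006707/0.8938179 ≈ 0.2245.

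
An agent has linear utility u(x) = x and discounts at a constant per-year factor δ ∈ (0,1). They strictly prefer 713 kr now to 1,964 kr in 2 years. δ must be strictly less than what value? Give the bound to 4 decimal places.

δ < 0.6025

The preference means 713 > δ^2·1964.
Dividing by 1964: δ^2 < 0.36303. Both sides are positive, so the square root keeps the direction.
δ < (713/1964)^(1/2) ≈ 0.6025.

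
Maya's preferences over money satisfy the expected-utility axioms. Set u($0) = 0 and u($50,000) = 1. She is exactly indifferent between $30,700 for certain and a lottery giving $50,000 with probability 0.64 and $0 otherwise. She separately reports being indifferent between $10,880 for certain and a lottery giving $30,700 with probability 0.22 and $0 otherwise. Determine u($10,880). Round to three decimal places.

0.141

From the first indifference, u($30,700) = 0.64·u($50,000) + 0.36·u($0) = 0.64·1 + 0.36·0 = 0.64.
Chaining: u($10,880) = 0.22·0.64 + 0.78·0.00 = 0.1408.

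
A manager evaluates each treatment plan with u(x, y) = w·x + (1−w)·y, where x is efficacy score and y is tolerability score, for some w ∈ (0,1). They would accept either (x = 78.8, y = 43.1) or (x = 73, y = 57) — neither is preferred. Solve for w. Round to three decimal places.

w = 0.706

Indifference: w·78.8 + (1−w)·43.1 = w·73 + (1−w)·57.
Collecting terms: w·5.8 = (1−w)·13.9.
The marginal rate of substitution is 13.9/5.8, so w = 13.9/(5.8+13.9) = 0.706.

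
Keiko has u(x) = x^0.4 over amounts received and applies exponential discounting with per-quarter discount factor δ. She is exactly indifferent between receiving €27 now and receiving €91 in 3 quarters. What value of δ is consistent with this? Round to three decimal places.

δ ≈ 0.850

Equating discounted utilities: u(27) = δ^3·u(91) ⇒ δ^3 = u(27)/u(91).
Since u(x) = x^0.4, δ^3 = (27/91)^0.4 = 0.29670^0.4 = 0.61508.
Taking the cube root: δ = 0.61508^(1/3) ≈ 0.850.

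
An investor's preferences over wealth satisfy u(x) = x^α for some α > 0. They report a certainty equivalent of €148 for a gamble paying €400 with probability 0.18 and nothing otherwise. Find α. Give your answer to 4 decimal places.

α ≈ 1.7247

Since u(0) = 0, the lottery's EU is 0.18·400^α.
Indifference: 148^α = 0.18·400^α, so (148/400)^α = 0.18.
α = ln(0.18) / ln(148/400) = -1.7147984/-0.9942523 ≈ 1.7247.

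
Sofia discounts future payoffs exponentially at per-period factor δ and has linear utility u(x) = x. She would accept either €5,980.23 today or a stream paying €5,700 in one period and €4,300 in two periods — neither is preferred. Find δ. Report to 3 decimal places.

δ ≈ 0.690

Present value of the stream is 5700·δ + 4300·δ². Indifference gives 5700δ + 4300δ² = 5980.23.
That is, 4300δ² + 5700δ − 5980.23 = 0, a quadratic in δ.
The positive root is δ = [−5700 + √(5700² + 4·4300·5980.23)] / (2·4300) = (−5700 + 11634.000)/8600 ≈ 0.690.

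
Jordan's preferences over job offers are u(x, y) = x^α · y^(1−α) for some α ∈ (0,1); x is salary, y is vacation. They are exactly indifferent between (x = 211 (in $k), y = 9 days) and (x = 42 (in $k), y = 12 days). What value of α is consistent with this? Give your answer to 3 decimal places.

α ≈ 0.151

Indifference: 211^α · 9^(1−α) = 42^α · 12^(1−α).
Taking logs: α·ln 211 + (1−α)·ln 9 = α·ln 42 + (1−α)·ln 12, i.e. α·1.614189 = (1−α)·0.287682.
With A = 1.614189 and B = 0.287682: α·A = (1−α)·B, so α = B/(A+B) = 0.287682/1.901871 ≈ 0.151.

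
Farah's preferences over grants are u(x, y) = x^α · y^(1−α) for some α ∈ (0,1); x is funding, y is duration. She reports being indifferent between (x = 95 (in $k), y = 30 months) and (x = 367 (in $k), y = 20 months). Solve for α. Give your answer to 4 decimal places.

Set the two utilities equal: 95^α·30^(1−α) = 367^α·20^(1−α).
Taking logs: α·ln 95 + (1−α)·ln 30 = α·ln 367 + (1−α)·ln 20, i.e. α·-1.3514850 = (1−α)·-0.4054651.
With A = -1.3514850 and B = -0.4054651: α·A = (1−α)·B, so α = B/(A+B) = -0.4054651/-1.7569501 ≈ 0.2308.

α ≈ 0.2308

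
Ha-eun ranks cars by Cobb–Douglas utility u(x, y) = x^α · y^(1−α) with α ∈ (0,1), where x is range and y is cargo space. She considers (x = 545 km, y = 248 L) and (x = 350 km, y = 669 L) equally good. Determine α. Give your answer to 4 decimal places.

α ≈ 0.6914

The Cobb–Douglas utilities coincide, so 545^α·248^(1−α) = 350^α·669^(1−α).
Rearrange to (545/350)^α = (669/248)^(1−α) and take logs: α·0.4428526 = (1−α)·0.9923553.
With A = 0.4428526 and B = 0.9923553: α·A = (1−α)·B, so α = B/(A+B) = 0.9923553/1.4352079 ≈ 0.6914.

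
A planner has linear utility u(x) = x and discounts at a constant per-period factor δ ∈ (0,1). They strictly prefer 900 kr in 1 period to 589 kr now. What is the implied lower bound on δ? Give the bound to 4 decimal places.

Under u(x) = x this choice says 589 < δ·900.
So δ > 589/900 = 0.65444.

δ > 0.6544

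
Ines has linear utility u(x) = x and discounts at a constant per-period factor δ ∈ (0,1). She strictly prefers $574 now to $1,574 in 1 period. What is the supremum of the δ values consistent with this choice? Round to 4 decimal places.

Comparing present values: 574 > δ·1574.
Dividing through by 1574 gives δ < 0.36468.

δ < 0.3647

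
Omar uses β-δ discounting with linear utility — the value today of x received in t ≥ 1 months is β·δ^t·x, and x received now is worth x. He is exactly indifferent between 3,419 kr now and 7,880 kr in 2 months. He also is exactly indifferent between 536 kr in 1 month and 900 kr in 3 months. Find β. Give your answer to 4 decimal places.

From the later pair, β·δ^1·536 = β·δ^3·900; dividing through, δ^2 = 536/900 = 0.59556, so δ = 0.77172.
Substituting δ into 3419 = β·δ^2·7880: β = 3419/(4692.978) ≈ 0.7285.

β ≈ 0.7285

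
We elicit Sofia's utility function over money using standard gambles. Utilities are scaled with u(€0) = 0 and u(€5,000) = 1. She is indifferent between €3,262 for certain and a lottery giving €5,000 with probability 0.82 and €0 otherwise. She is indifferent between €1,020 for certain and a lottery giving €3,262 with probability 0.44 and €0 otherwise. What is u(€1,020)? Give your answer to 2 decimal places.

0.36

From the first indifference, u(€3,262) = 0.82·u(€5,000) + 0.18·u(€0) = 0.82·1 + 0.18·0 = 0.82.
Chaining: u(€1,020) = 0.44·0.82 + 0.56·0.00 = 0.3608.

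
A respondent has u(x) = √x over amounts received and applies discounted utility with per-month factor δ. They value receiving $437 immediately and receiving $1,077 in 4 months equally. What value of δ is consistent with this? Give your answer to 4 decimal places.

The payoff in 4 months is discounted by δ^4, so u(437) = δ^4·u(1077) and δ^4 = u(437)/u(1077).
With u(x) = √x: δ^4 = √437/√1077 = √(437/1077) = 0.63699.
Hence δ = (0.63699)^(1/4) = 0.893374.

δ ≈ 0.8934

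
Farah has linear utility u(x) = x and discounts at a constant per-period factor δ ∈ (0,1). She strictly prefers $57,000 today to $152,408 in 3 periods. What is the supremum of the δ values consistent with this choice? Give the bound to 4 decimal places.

Under u(x) = x this choice says 57000 > δ^3·152408.
So δ^3 < 57000/152408 = 0.37400; taking the cube root of both positive sides preserves the inequality.
δ < (57000/152408)^(1/3) ≈ 0.7205.

δ < 0.7205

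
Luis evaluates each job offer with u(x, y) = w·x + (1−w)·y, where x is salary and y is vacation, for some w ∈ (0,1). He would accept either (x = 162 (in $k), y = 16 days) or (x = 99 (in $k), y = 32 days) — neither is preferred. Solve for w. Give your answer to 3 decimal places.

Equating utilities: w·162 + (1−w)·16 = w·99 + (1−w)·32.
w·(162−99) = (1−w)·(32−16), i.e. w·63 = (1−w)·16.
So w/(1−w) = 16/63 = 0.2540, giving w = 16/(63+16) = 0.203.

w = 0.203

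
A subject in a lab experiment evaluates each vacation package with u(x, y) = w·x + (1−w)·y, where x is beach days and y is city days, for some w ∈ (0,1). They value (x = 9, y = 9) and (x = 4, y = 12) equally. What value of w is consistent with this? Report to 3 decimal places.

Equating utilities: w·9 + (1−w)·9 = w·4 + (1−w)·12.
w·(9−4) = (1−w)·(12−9), i.e. w·5 = (1−w)·3.
Hence w = 3/(5+3) = 3/8 = 0.375.

w = 0.375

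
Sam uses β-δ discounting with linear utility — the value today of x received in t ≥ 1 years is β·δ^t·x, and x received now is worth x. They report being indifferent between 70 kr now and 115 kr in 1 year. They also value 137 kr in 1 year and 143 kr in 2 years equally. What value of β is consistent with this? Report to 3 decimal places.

β ≈ 0.635

Both payoffs in the second observation are in the future, so β drops out: δ^1·137 = δ^2·143 ⇒ δ = 137/143 = 0.95804.
Now use the now-vs-future pair: 70 = β·δ·115 gives β = 70/(0.95804·115) ≈ 0.635.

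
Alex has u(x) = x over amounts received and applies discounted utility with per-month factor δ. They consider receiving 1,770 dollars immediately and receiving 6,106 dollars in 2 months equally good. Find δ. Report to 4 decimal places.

Equating discounted utilities: u(1770) = δ^2·u(6106) ⇒ δ^2 = u(1770)/u(6106).
With u(x) = x: δ^2 = 1770/6106 = 0.28988.
So δ = 0.28988^(1/2) ≈ 0.5384.

δ ≈ 0.5384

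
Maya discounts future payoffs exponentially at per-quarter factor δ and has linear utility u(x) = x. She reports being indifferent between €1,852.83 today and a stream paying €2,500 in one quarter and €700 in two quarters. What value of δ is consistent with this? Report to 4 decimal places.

δ ≈ 0.6300

The stream is worth 2500δ + 700δ² today, so 2500δ + 700δ² = 1852.83.
So 700δ² + 2500δ − 1852.83 = 0.
By the quadratic formula (taking the positive root), δ = (−2500 + √11437924.00) / 1400 ≈ 0.6300.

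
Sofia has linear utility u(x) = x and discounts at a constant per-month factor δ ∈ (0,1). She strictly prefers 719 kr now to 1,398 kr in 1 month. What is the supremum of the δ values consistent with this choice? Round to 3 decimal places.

The preference means 719 > δ·1398.
So δ < 719/1398 = 0.51431.

δ < 0.514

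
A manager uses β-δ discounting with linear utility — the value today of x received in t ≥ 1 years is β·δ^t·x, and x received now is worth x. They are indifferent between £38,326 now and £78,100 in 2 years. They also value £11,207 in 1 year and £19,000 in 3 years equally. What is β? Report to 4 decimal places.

The second indifference involves only future payoffs, so β cancels: β·δ^1·11207 = β·δ^3·19000, giving δ^2 = 11207/19000 = 0.58984, so δ = 0.76801.
Substituting δ into 38326 = β·δ^2·78100: β = 38326/(46066.668) ≈ 0.8320.

β ≈ 0.8320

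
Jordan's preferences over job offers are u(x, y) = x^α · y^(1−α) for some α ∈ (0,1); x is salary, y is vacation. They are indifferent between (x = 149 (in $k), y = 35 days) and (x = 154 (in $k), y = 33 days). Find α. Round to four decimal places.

α ≈ 0.6406

The Cobb–Douglas utilities coincide, so 149^α·35^(1−α) = 154^α·33^(1−α).
(149/154)^α = (33/35)^(1−α); take logs: α·ln(149/154) = (1−α)·ln(33/35), i.e. α·-0.0330063 = (1−α)·-0.0588405.
So α/(1−α) = (-0.0588405)/(-0.0330063) = 1.7827051, and α = 1.7827051/2.7827051 ≈ 0.6406.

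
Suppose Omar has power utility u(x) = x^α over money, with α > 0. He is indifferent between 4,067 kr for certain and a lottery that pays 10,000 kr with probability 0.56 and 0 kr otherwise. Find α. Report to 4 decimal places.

α ≈ 0.6445

EU(lottery) = 0.56·10000^α + 0.44·0 = 0.56·10000^α.
Equating: 4067^α = 0.56·10000^α, i.e. 0.4067^α = 0.56.
Taking logs: α·ln(4067/10000) = ln(0.56), so α = -0.5798185 / -0.8996795 ≈ 0.6445.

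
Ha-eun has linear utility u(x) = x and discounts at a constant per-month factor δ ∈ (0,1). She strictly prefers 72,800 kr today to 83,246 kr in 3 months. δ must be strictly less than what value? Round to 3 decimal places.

Under u(x) = x this choice says 72800 > δ^3·83246.
Hence δ^3 < 72800/83246 = 0.87452, and x ↦ x^(1/3) is increasing on (0,∞).
δ < 0.87452^(1/3) = 0.956.

δ < 0.956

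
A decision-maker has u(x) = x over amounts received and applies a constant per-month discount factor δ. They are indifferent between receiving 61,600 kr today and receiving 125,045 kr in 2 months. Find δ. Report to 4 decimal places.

δ ≈ 0.7019

Indifference means u(61600) = δ^2 · u(125045), so δ^2 = u(61600)/u(125045).
With u(x) = x: δ^2 = 61600/125045 = 0.49262.
Taking the square root: δ = 0.49262^(1/2) ≈ 0.7019.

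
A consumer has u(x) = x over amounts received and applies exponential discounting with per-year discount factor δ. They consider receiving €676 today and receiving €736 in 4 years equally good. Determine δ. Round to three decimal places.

Equating discounted utilities: u(676) = δ^4·u(736) ⇒ δ^4 = u(676)/u(736).
With u(x) = x: δ^4 = 676/736 = 0.91848.
Taking the 4th root: δ = 0.91848^(1/4) ≈ 0.979.

δ ≈ 0.979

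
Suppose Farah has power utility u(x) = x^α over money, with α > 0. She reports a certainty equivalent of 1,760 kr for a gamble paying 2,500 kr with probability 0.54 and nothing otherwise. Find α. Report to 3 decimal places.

The lottery's expected utility is 0.54·u(2500) + 0.46·u(0) = 0.54·2500^α (since u(0) = 0 for α > 0).
Setting u(1760) equal to that: 1760^α = 0.54·2500^α ⇒ (1760/2500)^α = 0.54.
Taking logs: α·ln(1760/2500) = ln(0.54), so α = -0.616186 / -0.350977 ≈ 1.756.

α ≈ 1.756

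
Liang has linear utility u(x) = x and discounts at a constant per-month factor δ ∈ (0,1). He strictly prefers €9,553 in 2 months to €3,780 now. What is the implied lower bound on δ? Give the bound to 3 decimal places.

Comparing present values: 3780 < δ^2·9553.
Dividing by 9553: δ^2 > 0.39569. Both sides are positive, so the square root keeps the direction.
δ > (3780/9553)^(1/2) ≈ 0.629.

δ > 0.629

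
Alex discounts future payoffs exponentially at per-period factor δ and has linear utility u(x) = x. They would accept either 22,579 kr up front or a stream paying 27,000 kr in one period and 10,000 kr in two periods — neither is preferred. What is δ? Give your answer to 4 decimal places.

Equating present values: 22579 = 27000δ + 10000δ².
So 10000δ² + 27000δ − 22579 = 0.
By the quadratic formula (taking the positive root), δ = (−27000 + √1632160000.00) / 20000 ≈ 0.6700.

δ ≈ 0.6700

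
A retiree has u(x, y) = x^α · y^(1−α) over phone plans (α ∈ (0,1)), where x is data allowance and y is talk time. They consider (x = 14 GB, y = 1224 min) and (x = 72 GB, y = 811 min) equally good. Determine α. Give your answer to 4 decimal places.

Set the two utilities equal: 14^α·1224^(1−α) = 72^α·811^(1−α).
Rearrange to (14/72)^α = (811/1224)^(1−α) and take logs: α·-1.6376088 = (1−α)·-0.4116114.
So α/(1−α) = (-0.4116114)/(-1.6376088) = 0.2513490, and α = 0.2513490/1.2513490 ≈ 0.2009.

α ≈ 0.2009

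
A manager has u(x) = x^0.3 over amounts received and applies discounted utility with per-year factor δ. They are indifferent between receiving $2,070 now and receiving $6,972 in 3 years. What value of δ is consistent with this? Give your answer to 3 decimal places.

Equating discounted utilities: u(2070) = δ^3·u(6972) ⇒ δ^3 = u(2070)/u(6972).
Since u(x) = x^0.3, δ^3 = (2070/6972)^0.3 = 0.29690^0.3 = 0.69468.
Hence δ = (0.69468)^(1/3) = 0.88565.

δ ≈ 0.886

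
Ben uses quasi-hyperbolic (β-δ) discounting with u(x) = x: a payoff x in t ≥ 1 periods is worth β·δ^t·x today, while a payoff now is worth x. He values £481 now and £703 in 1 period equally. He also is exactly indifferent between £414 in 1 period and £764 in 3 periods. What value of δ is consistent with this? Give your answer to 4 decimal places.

δ ≈ 0.7361

The second indifference involves only future payoffs, so β cancels: β·δ^1·414 = β·δ^3·764, giving δ^2 = 414/764 = 0.54188, so δ = 0.73613.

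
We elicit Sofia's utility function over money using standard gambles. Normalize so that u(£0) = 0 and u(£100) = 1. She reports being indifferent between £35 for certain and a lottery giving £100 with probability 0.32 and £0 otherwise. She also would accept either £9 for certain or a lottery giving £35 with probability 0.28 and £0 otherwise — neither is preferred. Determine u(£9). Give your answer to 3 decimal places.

0.090

The first gamble pins u(£35): it must equal 0.32·1 + 0.68·0 = 0.32.
Then u(£9) = 0.28·u(£35) + 0.72·u(£0) = 0.28·0.32 + 0.72·0.00 = 0.0896.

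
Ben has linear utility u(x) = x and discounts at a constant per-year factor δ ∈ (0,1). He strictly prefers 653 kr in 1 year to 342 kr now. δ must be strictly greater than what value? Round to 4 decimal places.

δ > 0.5237

The preference means 342 < δ·653.
So δ > 342/653 = 0.52374.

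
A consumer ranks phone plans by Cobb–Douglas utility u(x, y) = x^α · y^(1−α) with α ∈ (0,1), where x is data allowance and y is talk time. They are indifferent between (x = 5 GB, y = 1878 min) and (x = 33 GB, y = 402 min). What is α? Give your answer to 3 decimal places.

α ≈ 0.450

Set the two utilities equal: 5^α·1878^(1−α) = 33^α·402^(1−α).
(5/33)^α = (402/1878)^(1−α); take logs: α·ln(5/33) = (1−α)·ln(402/1878), i.e. α·-1.887070 = (1−α)·-1.541511.
With A = -1.887070 and B = -1.541511: α·A = (1−α)·B, so α = B/(A+B) = -1.541511/-3.428581 ≈ 0.450.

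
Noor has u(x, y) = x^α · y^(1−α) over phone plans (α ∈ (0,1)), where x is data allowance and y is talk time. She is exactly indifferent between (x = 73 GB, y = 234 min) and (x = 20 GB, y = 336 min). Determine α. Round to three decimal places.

α ≈ 0.218

Set the two utilities equal: 73^α·234^(1−α) = 20^α·336^(1−α).
(73/20)^α = (336/234)^(1−α); take logs: α·ln(73/20) = (1−α)·ln(336/234), i.e. α·1.294727 = (1−α)·0.361790.
So α/(1−α) = (0.361790)/(1.294727) = 0.279433, and α = 0.279433/1.279433 ≈ 0.218.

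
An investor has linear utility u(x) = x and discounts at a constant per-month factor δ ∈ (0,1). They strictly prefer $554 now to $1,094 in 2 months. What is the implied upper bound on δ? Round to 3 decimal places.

δ < 0.712

Under u(x) = x this choice says 554 > δ^2·1094.
Hence δ^2 < 554/1094 = 0.50640, and x ↦ x^(1/2) is increasing on (0,∞).
δ < 0.50640^(1/2) = 0.712.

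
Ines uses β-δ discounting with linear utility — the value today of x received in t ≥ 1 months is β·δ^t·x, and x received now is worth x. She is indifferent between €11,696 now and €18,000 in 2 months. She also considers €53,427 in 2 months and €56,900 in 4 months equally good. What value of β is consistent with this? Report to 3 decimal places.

β ≈ 0.692

The second indifference involves only future payoffs, so β cancels: β·δ^2·53427 = β·δ^4·56900, giving δ^2 = 53427/56900 = 0.93896, so δ = 0.96900.
Now use the now-vs-future pair: 11696 = β·δ^2·18000 gives β = 11696/(0.93896·18000) ≈ 0.692.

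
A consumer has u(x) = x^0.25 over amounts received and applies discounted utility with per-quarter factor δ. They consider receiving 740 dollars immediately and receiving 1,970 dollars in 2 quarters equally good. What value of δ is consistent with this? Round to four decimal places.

The payoff in 2 quarters is discounted by δ^2, so u(740) = δ^2·u(1970) and δ^2 = u(740)/u(1970).
With u(x) = x^0.25: δ^2 = 740^0.25/1970^0.25 = (740/1970)^0.25 = 0.78287.
So δ = 0.78287^(1/2) ≈ 0.8848.

δ ≈ 0.8848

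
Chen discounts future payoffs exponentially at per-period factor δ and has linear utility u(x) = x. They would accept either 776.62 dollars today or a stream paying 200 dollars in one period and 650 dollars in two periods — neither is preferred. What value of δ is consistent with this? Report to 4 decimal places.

δ ≈ 0.9500

The stream is worth 200δ + 650δ² today, so 200δ + 650δ² = 776.62.
So 650δ² + 200δ − 776.62 = 0.
The positive root is δ = [−200 + √(200² + 4·650·776.62)] / (2·650) = (−200 + 1434.995)/1300 ≈ 0.9500.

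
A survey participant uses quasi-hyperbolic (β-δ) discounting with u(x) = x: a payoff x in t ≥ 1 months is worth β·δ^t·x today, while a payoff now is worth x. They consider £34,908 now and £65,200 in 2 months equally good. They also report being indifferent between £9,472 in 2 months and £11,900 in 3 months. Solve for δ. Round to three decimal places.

δ ≈ 0.796

Both payoffs in the second observation are in the future, so β drops out: δ^2·9472 = δ^3·11900 ⇒ δ = 9472/11900 = 0.79597.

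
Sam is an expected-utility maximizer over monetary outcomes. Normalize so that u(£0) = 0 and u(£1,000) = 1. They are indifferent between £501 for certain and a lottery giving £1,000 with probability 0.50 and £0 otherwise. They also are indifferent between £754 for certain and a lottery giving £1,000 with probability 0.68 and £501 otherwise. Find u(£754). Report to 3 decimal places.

The first gamble pins u(£501): it must equal 0.50·1 + 0.50·0 = 0.50.
Chaining: u(£754) = 0.68·1.00 + 0.32·0.50 = 0.8400.

0.840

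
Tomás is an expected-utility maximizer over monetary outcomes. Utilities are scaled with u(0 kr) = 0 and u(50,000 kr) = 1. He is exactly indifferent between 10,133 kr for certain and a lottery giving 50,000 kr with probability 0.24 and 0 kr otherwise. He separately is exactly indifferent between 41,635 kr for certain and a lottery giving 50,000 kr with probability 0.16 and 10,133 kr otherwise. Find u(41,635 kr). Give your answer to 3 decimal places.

First, u(10,133 kr) = 0.24·u(50,000 kr) + 0.76·u(0 kr) = 0.24.
The second indifference gives u(41,635 kr) = 0.16·u(50,000 kr) + 0.84·u(10,133 kr) = 0.16·1.00 + 0.84·0.24 = 0.3616.

0.362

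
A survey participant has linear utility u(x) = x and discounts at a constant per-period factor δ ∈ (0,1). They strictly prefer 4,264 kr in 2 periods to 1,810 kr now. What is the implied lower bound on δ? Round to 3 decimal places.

δ > 0.652

The preference means 1810 < δ^2·4264.
Dividing by 4264: δ^2 > 0.42448. Both sides are positive, so the square root keeps the direction.
δ > 0.42448^(1/2) = 0.652.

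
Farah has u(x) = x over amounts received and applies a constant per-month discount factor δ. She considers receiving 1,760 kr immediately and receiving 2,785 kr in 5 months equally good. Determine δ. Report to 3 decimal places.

δ ≈ 0.912

Indifference means u(1760) = δ^5 · u(2785), so δ^5 = u(1760)/u(2785).
With u(x) = x: δ^5 = 1760/2785 = 0.63196.
Taking the 5th root: δ = 0.63196^(1/5) ≈ 0.912.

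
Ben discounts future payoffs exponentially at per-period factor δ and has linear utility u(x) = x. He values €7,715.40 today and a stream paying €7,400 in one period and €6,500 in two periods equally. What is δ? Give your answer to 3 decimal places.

Present value of the stream is 7400·δ + 6500·δ². Indifference gives 7400δ + 6500δ² = 7715.40.
That is, 6500δ² + 7400δ − 7715.40 = 0, a quadratic in δ.
By the quadratic formula (taking the positive root), δ = (−7400 + √255360400.00) / 13000 ≈ 0.660.

δ ≈ 0.660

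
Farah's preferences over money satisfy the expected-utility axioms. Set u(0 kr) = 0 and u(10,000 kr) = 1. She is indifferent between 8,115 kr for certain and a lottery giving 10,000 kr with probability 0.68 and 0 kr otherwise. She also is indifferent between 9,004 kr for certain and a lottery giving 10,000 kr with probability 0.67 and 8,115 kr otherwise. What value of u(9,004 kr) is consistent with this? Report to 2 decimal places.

First, u(8,115 kr) = 0.68·u(10,000 kr) + 0.32·u(0 kr) = 0.68.
Chaining: u(9,004 kr) = 0.67·1.00 + 0.33·0.68 = 0.8944.

0.89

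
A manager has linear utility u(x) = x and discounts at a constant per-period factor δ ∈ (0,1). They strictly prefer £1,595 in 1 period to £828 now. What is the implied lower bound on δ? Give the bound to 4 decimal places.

The preference means 828 < δ·1595.
So δ > 828/1595 = 0.51912.

δ > 0.5191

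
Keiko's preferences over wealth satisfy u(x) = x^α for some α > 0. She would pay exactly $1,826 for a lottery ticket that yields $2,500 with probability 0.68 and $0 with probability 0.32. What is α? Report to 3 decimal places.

α ≈ 1.228

Since u(0) = 0, the lottery's EU is 0.68·2500^α.
Equating: 1826^α = 0.68·2500^α, i.e. 0.7304^α = 0.68.
Taking logs: α·ln(1826/2500) = ln(0.68), so α = -0.385662 / -0.314163 ≈ 1.228.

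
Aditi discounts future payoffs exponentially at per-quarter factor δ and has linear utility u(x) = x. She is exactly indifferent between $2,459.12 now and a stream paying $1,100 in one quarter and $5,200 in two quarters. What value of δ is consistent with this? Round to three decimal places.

The stream is worth 1100δ + 5200δ² today, so 1100δ + 5200δ² = 2459.12.
So 5200δ² + 1100δ − 2459.12 = 0.
By the quadratic formula (taking the positive root), δ = (−1100 + √52359696.00) / 10400 ≈ 0.590.

δ ≈ 0.590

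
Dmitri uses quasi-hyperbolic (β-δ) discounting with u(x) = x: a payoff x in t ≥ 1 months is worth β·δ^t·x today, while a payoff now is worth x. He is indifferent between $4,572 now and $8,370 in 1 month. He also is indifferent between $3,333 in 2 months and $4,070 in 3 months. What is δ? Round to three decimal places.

δ ≈ 0.819

The second indifference involves only future payoffs, so β cancels: β·δ^2·3333 = β·δ^3·4070, giving δ = 3333/4070 = 0.81892.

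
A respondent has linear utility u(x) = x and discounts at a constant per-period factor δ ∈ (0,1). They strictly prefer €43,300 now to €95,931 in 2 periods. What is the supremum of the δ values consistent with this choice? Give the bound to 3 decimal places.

Under u(x) = x this choice says 43300 > δ^2·95931.
So δ^2 < 43300/95931 = 0.45137; taking the square root of both positive sides preserves the inequality.
δ < (43300/95931)^(1/2) ≈ 0.672.

δ < 0.672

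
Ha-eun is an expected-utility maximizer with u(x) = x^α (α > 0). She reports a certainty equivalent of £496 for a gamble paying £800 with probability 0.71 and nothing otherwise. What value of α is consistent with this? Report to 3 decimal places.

α ≈ 0.716

The lottery's expected utility is 0.71·u(800) + 0.29·u(0) = 0.71·800^α (since u(0) = 0 for α > 0).
Equating: 496^α = 0.71·800^α, i.e. 0.6200^α = 0.71.
Take logs: α = ln 0.71 / ln(496/800) ≈ 0.71645.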